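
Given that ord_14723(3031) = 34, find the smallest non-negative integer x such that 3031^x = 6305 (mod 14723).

Successive powers of 3031 modulo 14723:
  3031^0=1  3031^1=3031  3031^2=14532  3031^3=9999  3031^4=7035  3031^5=4181
  3031^6=10831  3031^7=11194  3031^8=7222  3031^9=11504  3031^10=4560  3031^11=11186
  3031^12=12420  3031^13=13032  3031^14=12906  3031^15=13798  3031^16=8418  3031^17=14722
  3031^18=11692  3031^19=191  3031^20=4724  3031^21=7688  3031^22=10542  3031^23=3892
  3031^24=3529  3031^25=7501  3031^26=3219  3031^27=10163  3031^28=3537  3031^29=2303
  3031^30=1691  3031^31=1817  3031^32=925  3031^33=6305
So 3031^33 ≡ 6305 (mod 14723), giving x = 33.

33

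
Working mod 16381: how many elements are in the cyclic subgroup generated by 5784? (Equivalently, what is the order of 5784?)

4095

The order of 5784 must divide p − 1 = 16380 = 2^2 · 3^2 · 5 · 7 · 13.
Divisors: 1, 2, 3, 4, 5, 6, 7, 9, 10, 12, 13, 14, 15, 18, 20, 21, 26, 28, 30, 35, 36, 39, 42, 45, 52, 60, 63, 65, 70, 78, 84, 90, 91, 105, 117, 126, 130, 140, 156, 180, 182, 195, 210, 234, 252, 260, 273, 315, 364, 390, 420, 455, 468, 546, 585, 630, 780, 819, 910, 1092, 1170, 1260, 1365, 1638, 1820, 2340, 2730, 3276, 4095, 5460, 8190, 16380.
Check each in increasing order: 5784^1 ≡ 5784;  5784^2 ≡ 4654;  5784^3 ≡ 4753;  5784^4 ≡ 4034;  5784^5 ≡ 6112;  5784^6 ≡ 1610;  5784^7 ≡ 7832;  5784^9 ≡ 2403;  5784^10 ≡ 7864;  5784^12 ≡ 3902;  5784^13 ≡ 12531;  5784^14 ≡ 9760;  5784^15 ≡ 2914;  5784^18 ≡ 8297;  5784^20 ≡ 4221;  5784^21 ≡ 6574;  5784^26 ≡ 14076;  5784^28 ≡ 2085;  5784^30 ≡ 6038;  5784^35 ≡ 14244;  5784^36 ≡ 7247;  5784^39 ≡ 12129;  5784^42 ≡ 4398;  5784^45 ≡ 1538;  5784^52 ≡ 5581;  5784^60 ≡ 9719;  5784^63 ≡ 16368;  5784^65 ≡ 5022;  5784^70 ≡ 12851;  5784^78 ≡ 11261;  5784^84 ≡ 12824;  5784^90 ≡ 6580;  5784^91 ≡ 5657;  5784^105 ≡ 8350;  5784^117 ≡ 16272;  5784^126 ≡ 169;  5784^130 ≡ 10125;  5784^140 ≡ 11340;  5784^156 ≡ 4800;  5784^180 ≡ 1417;  5784^182 ≡ 9556;  5784^195 ≡ 1126;  5784^210 ≡ 4964;  5784^234 ≡ 11881;  5784^252 ≡ 12180;  5784^260 ≡ 3327;  5784^273 ≡ 992;  5784^315 ≡ 5470;  5784^364 ≡ 9442;  5784^390 ≡ 6539;  5784^420 ≡ 4272;  5784^455 ≡ 11334;  5784^468 ≡ 3084;  5784^546 ≡ 1204;  5784^585 ≡ 7845;  5784^630 ≡ 9194;  5784^780 ≡ 4111;  5784^819 ≡ 14936;  5784^910 ≡ 16135;  5784^1092 ≡ 8088;  5784^1170 ≡ 608;  5784^1260 ≡ 3676;  5784^1365 ≡ 12987;  5784^1638 ≡ 7638;  5784^1820 ≡ 11373;  5784^2340 ≡ 9282;  5784^2730 ≡ 3393;  5784^3276 ≡ 6303;  5784^4095 ≡ 1.
Smallest exponent giving 1 is 4095.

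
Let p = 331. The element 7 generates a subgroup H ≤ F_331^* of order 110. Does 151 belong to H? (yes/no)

151 ∈ ⟨7⟩ iff 151^110 ≡ 1 (mod 331), since |⟨7⟩| = 110.
151^110 mod 331 = 1.
Since 1 = 1, 151 lies in the subgroup.

yes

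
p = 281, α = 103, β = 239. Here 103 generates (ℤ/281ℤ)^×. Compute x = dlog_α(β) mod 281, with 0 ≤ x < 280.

Baby-step giant-step with m = ceil(sqrt(280)) = 17.
Baby table (103^j mod 281 for j=0..16):
  0:1  1:103  2:212  3:199  4:265  5:38  6:261  7:188
  8:256  9:235  10:39  11:83  12:119  13:174  14:219  15:77
  16:63
Giant step factor: 103^(-17) ≡ 227 (mod 281).
Scan 239·227^i mod 281 for i = 0, 1, …:
  i=0: 239   i=1: 20   i=2: 44   i=3: 153
  i=4: 168   i=5: 201   i=6: 105   i=7: 231
  i=8: 171   i=9: 39
Match at i=9, j=10: x = 9·17 + 10 = 163.

163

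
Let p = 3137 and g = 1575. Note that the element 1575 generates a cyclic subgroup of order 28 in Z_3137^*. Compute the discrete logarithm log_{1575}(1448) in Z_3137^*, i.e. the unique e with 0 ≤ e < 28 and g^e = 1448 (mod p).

Successive powers of 1575 modulo 3137:
  1575^0=1  1575^1=1575  1575^2=2395  1575^3=1451  1575^4=1589  1575^5=2486
  1575^6=474  1575^7=3081  1575^8=2773  1575^9=771  1575^10=306  1575^11=1989
  1575^12=1949  1575^13=1689  1575^14=3136  1575^15=1562  1575^16=742  1575^17=1686
  1575^18=1548  1575^19=651  1575^20=2663  1575^21=56  1575^22=364  1575^23=2366
  1575^24=2831  1575^25=1148  1575^26=1188  1575^27=1448
So 1575^27 ≡ 1448 (mod 3137), giving e = 27.

27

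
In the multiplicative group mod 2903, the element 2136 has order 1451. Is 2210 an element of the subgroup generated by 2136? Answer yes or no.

2210 ∈ ⟨2136⟩ iff 2210^1451 ≡ 1 (mod 2903), since |⟨2136⟩| = 1451.
2210^1451 mod 2903 = 2902.
Since 2902 ≠ 1, 2210 does not lie in the subgroup.

no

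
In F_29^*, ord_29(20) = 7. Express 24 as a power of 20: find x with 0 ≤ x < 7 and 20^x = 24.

5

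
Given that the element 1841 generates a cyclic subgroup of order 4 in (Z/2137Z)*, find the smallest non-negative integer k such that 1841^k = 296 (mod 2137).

Successive powers of 1841 modulo 2137:
  1841^0=1  1841^1=1841  1841^2=2136  1841^3=296
So 1841^3 ≡ 296 (mod 2137), giving k = 3.

3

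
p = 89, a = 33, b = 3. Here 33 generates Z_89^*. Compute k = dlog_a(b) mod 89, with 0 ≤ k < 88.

Baby-step giant-step with m = ceil(sqrt(88)) = 10.
Baby table (33^j mod 89 for j=0..9):
  0:1  1:33  2:21  3:70  4:85  5:46  6:5  7:76
  8:16  9:83
Giant step factor: 33^(-10) ≡ 40 (mod 89).
Scan 3·40^i mod 89 for i = 0, 1, …:
  i=0: 3   i=1: 31   i=2: 83
Match at i=2, j=9: k = 2·10 + 9 = 29.

29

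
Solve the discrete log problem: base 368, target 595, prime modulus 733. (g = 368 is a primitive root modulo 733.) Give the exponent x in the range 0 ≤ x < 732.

554

Baby-step giant-step with m = ceil(sqrt(732)) = 28.
Baby table (368^j mod 733 for j=0..27):
  0:1  1:368  2:552  3:95  4:509  5:397  6:229  7:710
  8:332  9:498  10:14  11:21  12:398  13:597  14:529  15:427
  16:274  17:411  18:250  19:375  20:196  21:294  22:441  23:295
  24:76  25:114  26:171  27:623
Giant step factor: 368^(-28) ≡ 231 (mod 733).
Scan 595·231^i mod 733 for i = 0, 1, …:
  i=0: 595   i=1: 374   i=2: 633   i=3: 356
  i=4: 140   i=5: 88   i=6: 537   i=7: 170
  i=8: 421   i=9: 495     …   i=18: 535
  i=19: 441
Match at i=19, j=22: x = 19·28 + 22 = 554.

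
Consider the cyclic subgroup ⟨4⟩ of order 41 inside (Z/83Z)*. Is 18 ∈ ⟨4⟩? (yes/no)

18 ∈ ⟨4⟩ iff 18^41 ≡ 1 (mod 83), since |⟨4⟩| = 41.
18^41 mod 83 = 82.
Since 82 ≠ 1, 18 does not lie in the subgroup.

no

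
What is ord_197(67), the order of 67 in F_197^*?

196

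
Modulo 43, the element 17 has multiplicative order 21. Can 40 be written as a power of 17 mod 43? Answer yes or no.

yes

40 ∈ ⟨17⟩ iff 40^21 ≡ 1 (mod 43), since |⟨17⟩| = 21.
40^21 mod 43 = 1.
Since 1 = 1, 40 lies in the subgroup.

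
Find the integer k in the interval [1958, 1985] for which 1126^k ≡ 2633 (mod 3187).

Compute 1126^1958 mod 3187 = 3137, then multiply by 1126 repeatedly:
  1126^1958=3137  1126^1959=1066  1126^1960=2004  1126^1961=108  1126^1962=502
  1126^1963=1153  1126^1964=1169  1126^1965=63  1126^1966=824  1126^1967=407
  1126^1968=2541  1126^1969=2427  1126^1970=1543  1126^1971=503  1126^1972=2279
  1126^1973=619  1126^1974=2228  1126^1975=559  1126^1976=1595  1126^1977=1689
  1126^1978=2362  1126^1979=1654  1126^1980=1196  1126^1981=1782  1126^1982=1909
  1126^1983=1496  1126^1984=1760  1126^1985=2633
Found 2633 at exponent 1985.

1985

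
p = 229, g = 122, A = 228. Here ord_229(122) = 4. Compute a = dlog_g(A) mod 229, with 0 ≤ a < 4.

2

Successive powers of 122 modulo 229:
  122^0=1  122^1=122  122^2=228
So 122^2 ≡ 228 (mod 229), giving a = 2.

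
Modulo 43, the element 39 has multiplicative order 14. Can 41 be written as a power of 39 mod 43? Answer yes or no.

yes

⟨39⟩ has order 14; its elements mod 43 are {1, 2, 4, 8, 11, 16, 21, 22, 27, 32, 35, 39, 41, 42}.
41 is in this set.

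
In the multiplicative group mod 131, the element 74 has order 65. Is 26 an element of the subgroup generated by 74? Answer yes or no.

26 ∈ ⟨74⟩ iff 26^65 ≡ 1 (mod 131), since |⟨74⟩| = 65.
26^65 mod 131 = 130.
Since 130 ≠ 1, 26 does not lie in the subgroup.

no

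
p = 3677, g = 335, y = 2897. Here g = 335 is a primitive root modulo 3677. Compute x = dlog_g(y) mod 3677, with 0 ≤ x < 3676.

Baby-step giant-step with m = ceil(sqrt(3676)) = 61.
Baby table (335^j mod 3677 for j=0..60):
  0:1  1:335  2:1915  3:1727  4:1256  5:1582  6:482  7:3359
  8:103  9:1412  10:2364  11:1385  12:673  13:1158  14:1845  15:339
  16:3255  17:2033  18:810  19:2929  20:3133  21:1610  22:2508  23:1824
  24:658  25:3487  26:2536  27:173  28:2800  29:365  30:934  31:345
  32:1588  33:2492  34:141  35:3111  36:1594  37:825  38:600  39:2442
  40:1776  41:2963  42:3492  43:534  44:2394  45:404  46:2968  47:1490
  48:2755  49:3675  50:3007  51:3524  52:223  53:1165  54:513  55:2713
  56:636  57:3471  58:853  59:2626  60:907
Giant step factor: 335^(-61) ≡ 2964 (mod 3677).
Scan 2897·2964^i mod 3677 for i = 0, 1, …:
  i=0: 2897   i=1: 913   i=2: 3537   i=3: 541
  i=4: 352   i=5: 2737   i=6: 1006   i=7: 3414
  i=8: 3669   i=9: 2027   i=10: 3487
Match at i=10, j=25: x = 10·61 + 25 = 635.

635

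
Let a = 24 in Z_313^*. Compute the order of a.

156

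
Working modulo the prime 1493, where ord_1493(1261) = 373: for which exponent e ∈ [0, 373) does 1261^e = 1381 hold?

168

Baby-step giant-step with m = ceil(sqrt(373)) = 20.
Baby table (1261^j mod 1493 for j=0..19):
  0:1  1:1261  2:76  3:284  4:1297  5:682  6:34  7:1070
  8:1091  9:698  10:801  11:793  12:1156  13:548  14:1262  15:1337
  16:360  17:88  18:486  19:716
Giant step factor: 1261^(-20) ≡ 545 (mod 1493).
Scan 1381·545^i mod 1493 for i = 0, 1, …:
  i=0: 1381   i=1: 173   i=2: 226   i=3: 744
  i=4: 877   i=5: 205   i=6: 1243   i=7: 1106
  i=8: 1091
Match at i=8, j=8: e = 8·20 + 8 = 168.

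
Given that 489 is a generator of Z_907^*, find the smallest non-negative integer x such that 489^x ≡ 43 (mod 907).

425

Baby-step giant-step with m = ceil(sqrt(906)) = 31.
Baby table (489^j mod 907 for j=0..30):
  0:1  1:489  2:580  3:636  4:810  5:638  6:881  7:891
  8:339  9:697  10:708  11:645  12:676  13:416  14:256  15:18
  16:639  17:463  18:564  19:68  20:600  21:439  22:619  23:660
  24:755  25:46  26:726  27:377  28:232  29:73  30:324
Giant step factor: 489^(-31) ≡ 703 (mod 907).
Scan 43·703^i mod 907 for i = 0, 1, …:
  i=0: 43   i=1: 298   i=2: 884   i=3: 157
  i=4: 624   i=5: 591   i=6: 67   i=7: 844
  i=8: 154   i=9: 329   i=10: 2   i=11: 499
  i=12: 695   i=13: 619
Match at i=13, j=22: x = 13·31 + 22 = 425.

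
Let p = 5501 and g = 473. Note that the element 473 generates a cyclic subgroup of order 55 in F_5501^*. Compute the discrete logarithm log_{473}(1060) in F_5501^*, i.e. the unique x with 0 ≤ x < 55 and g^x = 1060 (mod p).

30

Successive powers of 473 modulo 5501:
  473^0=1  473^1=473  473^2=3689  473^3=1080  473^4=4748  473^5=1396
  473^6=188  473^7=908  473^8=406  473^9=5004  473^10=1462  473^11=3901
  473^12=2338  473^13=173  473^14=4815  473^15=81  473^16=5307  473^17=1755
  473^18=4965  473^19=5019  473^20=3056  473^21=4226  473^22=2035  473^23=5381
  473^24=3751  473^25=2901  473^26=2424  473^27=2344  473^28=3011  473^29=4945
  473^30=1060
So 473^30 ≡ 1060 (mod 5501), giving x = 30.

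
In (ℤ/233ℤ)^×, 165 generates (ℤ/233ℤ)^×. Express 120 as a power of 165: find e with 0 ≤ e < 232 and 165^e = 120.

Baby-step giant-step with m = ceil(sqrt(232)) = 16.
Baby table (165^j mod 233 for j=0..15):
  0:1  1:165  2:197  3:118  4:131  5:179  6:177  7:80
  8:152  9:149  10:120  11:228  12:107  13:180  14:109  15:44
Giant step factor: 165^(-16) ≡ 63 (mod 233).
Scan 120·63^i mod 233 for i = 0, 1, …:
  i=0: 120
Match at i=0, j=10: e = 0·16 + 10 = 10.

10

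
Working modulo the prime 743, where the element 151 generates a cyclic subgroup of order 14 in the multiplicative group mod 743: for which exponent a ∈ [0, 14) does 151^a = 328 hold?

4

Successive powers of 151 modulo 743:
  151^0=1  151^1=151  151^2=511  151^3=632  151^4=328
So 151^4 ≡ 328 (mod 743), giving a = 4.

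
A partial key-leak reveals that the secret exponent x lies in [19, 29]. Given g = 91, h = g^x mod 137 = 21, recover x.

25

Compute 91^19 mod 137 = 102, then multiply by 91 repeatedly:
  91^19=102  91^20=103  91^21=57  91^22=118  91^23=52
  91^24=74  91^25=21
Found 21 at exponent 25.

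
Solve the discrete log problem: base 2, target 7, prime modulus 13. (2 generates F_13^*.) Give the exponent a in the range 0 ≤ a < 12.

11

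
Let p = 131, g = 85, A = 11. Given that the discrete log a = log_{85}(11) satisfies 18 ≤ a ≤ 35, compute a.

Compute 85^18 mod 131 = 74, then multiply by 85 repeatedly:
  85^18=74  85^19=2  85^20=39  85^21=40  85^22=125
  85^23=14  85^24=11
Found 11 at exponent 24.

24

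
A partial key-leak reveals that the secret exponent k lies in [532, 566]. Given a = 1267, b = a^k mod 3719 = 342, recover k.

Compute 1267^532 mod 3719 = 2114, then multiply by 1267 repeatedly:
  1267^532=2114  1267^533=758  1267^534=884  1267^535=609  1267^536=1770
  1267^537=33  1267^538=902  1267^539=1101  1267^540=342
Found 342 at exponent 540.

540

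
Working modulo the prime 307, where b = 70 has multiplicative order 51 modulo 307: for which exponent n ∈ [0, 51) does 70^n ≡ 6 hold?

46

Baby-step giant-step with m = ceil(sqrt(51)) = 8.
Baby table (70^j mod 307 for j=0..7):
  0:1  1:70  2:295  3:81  4:144  5:256  6:114  7:305
Giant step factor: 70^(-8) ≡ 182 (mod 307).
Scan 6·182^i mod 307 for i = 0, 1, …:
  i=0: 6   i=1: 171   i=2: 115   i=3: 54
  i=4: 4   i=5: 114
Match at i=5, j=6: n = 5·8 + 6 = 46.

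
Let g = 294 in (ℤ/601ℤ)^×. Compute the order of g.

100

The order of 294 must divide p − 1 = 600 = 2^3 · 3 · 5^2.
Divisors: 1, 2, 3, 4, 5, 6, 8, 10, 12, 15, 20, 24, 25, 30, 40, 50, 60, 75, 100, 120, 150, 200, 300, 600.
Check each in increasing order: 294^1 ≡ 294;  294^2 ≡ 493;  294^3 ≡ 101;  294^4 ≡ 245;  294^5 ≡ 511;  294^6 ≡ 585;  294^8 ≡ 526;  294^10 ≡ 287;  294^12 ≡ 256;  294^15 ≡ 13;  294^20 ≡ 32;  294^24 ≡ 27;  294^25 ≡ 125;  294^30 ≡ 169;  294^40 ≡ 423;  294^50 ≡ 600;  294^60 ≡ 314;  294^75 ≡ 476;  294^100 ≡ 1.
Smallest exponent giving 1 is 100.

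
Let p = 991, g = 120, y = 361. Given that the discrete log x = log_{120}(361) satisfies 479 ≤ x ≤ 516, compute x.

Compute 120^479 mod 991 = 852, then multiply by 120 repeatedly:
  120^479=852  120^480=167  120^481=220  120^482=634  120^483=764
  120^484=508  120^485=509  120^486=629  120^487=164  120^488=851
  120^489=47  120^490=685  120^491=938  120^492=577  120^493=861
  120^494=256  120^495=990  120^496=871  120^497=465  120^498=304
  120^499=804  120^500=353  120^501=738  120^502=361
Found 361 at exponent 502.

502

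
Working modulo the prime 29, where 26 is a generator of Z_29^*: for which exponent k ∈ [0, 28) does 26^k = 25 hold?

20

Successive powers of 26 modulo 29:
  26^0=1  26^1=26  26^2=9  26^3=2  26^4=23  26^5=18
  26^6=4  26^7=17  26^8=7  26^9=8  26^10=5  26^11=14
  26^12=16  26^13=10  26^14=28  26^15=3  26^16=20  26^17=27
  26^18=6  26^19=11  26^20=25
So 26^20 ≡ 25 (mod 29), giving k = 20.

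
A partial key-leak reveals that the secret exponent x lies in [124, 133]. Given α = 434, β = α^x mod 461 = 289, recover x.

132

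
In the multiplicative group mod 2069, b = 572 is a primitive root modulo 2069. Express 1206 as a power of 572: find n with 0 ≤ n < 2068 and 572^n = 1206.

549

Baby-step giant-step with m = ceil(sqrt(2068)) = 46.
Baby table (572^j mod 2069 for j=0..45):
  0:1  1:572  2:282  3:1991  4:902  5:763  6:1946  7:2059
  8:487  9:1318  10:780  11:1325  12:646  13:1230  14:100  15:1337
  16:1303  17:476  18:1233  19:1816  20:114  21:1069  22:1113  23:1453
  24:1447  25:84  26:461  27:929  28:1724  29:1284  30:2022  31:13
  32:1229  33:1597  34:1055  35:1381  36:1643  37:470  38:1939  39:124
  40:582  41:1864  42:673  43:122  44:1507  45:1300
Giant step factor: 572^(-46) ≡ 1183 (mod 2069).
Scan 1206·1183^i mod 2069 for i = 0, 1, …:
  i=0: 1206   i=1: 1157   i=2: 1122   i=3: 1097
  i=4: 488   i=5: 53   i=6: 629   i=7: 1336
  i=8: 1841   i=9: 1315   i=10: 1826   i=11: 122
Match at i=11, j=43: n = 11·46 + 43 = 549.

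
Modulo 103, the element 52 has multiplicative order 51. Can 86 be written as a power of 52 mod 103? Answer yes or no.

no

86 ∈ ⟨52⟩ iff 86^51 ≡ 1 (mod 103), since |⟨52⟩| = 51.
86^51 mod 103 = 102.
Since 102 ≠ 1, 86 does not lie in the subgroup.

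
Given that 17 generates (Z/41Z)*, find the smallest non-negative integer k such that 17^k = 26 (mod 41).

9

Successive powers of 17 modulo 41:
  17^0=1  17^1=17  17^2=2  17^3=34  17^4=4  17^5=27
  17^6=8  17^7=13  17^8=16  17^9=26
So 17^9 ≡ 26 (mod 41), giving k = 9.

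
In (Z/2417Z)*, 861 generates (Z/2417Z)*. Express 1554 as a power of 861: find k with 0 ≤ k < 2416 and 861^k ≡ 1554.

1939

Baby-step giant-step with m = ceil(sqrt(2416)) = 50.
Baby table (861^j mod 2417 for j=0..49):
  0:1  1:861  2:1719  3:855  4:1387  5:209  6:1091  7:1555
  8:2254  9:2260  10:175  11:821  12:1117  13:2188  14:1025  15:320
  16:2399  17:1421  18:479  19:1529  20:1621  21:1072  22:2115  23:1014
  24:517  25:409  26:1684  27:2141  28:1647  29:1705  30:886  31:1491
  32:324  33:1009  34:1046  35:1482  36:2243  37:40  38:602  39:1084
  40:362  41:2306  42:1109  43:134  44:1775  45:731  46:971  47:2166
  48:1419  49:1174
Giant step factor: 861^(-50) ≡ 452 (mod 2417).
Scan 1554·452^i mod 2417 for i = 0, 1, …:
  i=0: 1554   i=1: 1478   i=2: 964   i=3: 668
  i=4: 2228   i=5: 1584   i=6: 536   i=7: 572
  i=8: 2342   i=9: 2355     …   i=37: 2013
  i=38: 1084
Match at i=38, j=39: k = 38·50 + 39 = 1939.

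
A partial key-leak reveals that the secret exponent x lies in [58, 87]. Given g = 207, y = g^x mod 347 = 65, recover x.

Compute 207^58 mod 347 = 284, then multiply by 207 repeatedly:
  207^58=284  207^59=145  207^60=173  207^61=70  207^62=263
  207^63=309  207^64=115  207^65=209  207^66=235  207^67=65
Found 65 at exponent 67.

67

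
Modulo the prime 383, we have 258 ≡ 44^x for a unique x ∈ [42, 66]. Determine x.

48

Compute 44^42 mod 383 = 87, then multiply by 44 repeatedly:
  44^42=87  44^43=381  44^44=295  44^45=341  44^46=67
  44^47=267  44^48=258
Found 258 at exponent 48.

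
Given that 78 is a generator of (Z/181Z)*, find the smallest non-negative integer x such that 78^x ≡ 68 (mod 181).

Baby-step giant-step with m = ceil(sqrt(180)) = 14.
Baby table (78^j mod 181 for j=0..13):
  0:1  1:78  2:111  3:151  4:13  5:109  6:176  7:153
  8:169  9:150  10:116  11:179  12:25  13:140
Giant step factor: 78^(-14) ≡ 178 (mod 181).
Scan 68·178^i mod 181 for i = 0, 1, …:
  i=0: 68   i=1: 158   i=2: 69   i=3: 155
  i=4: 78
Match at i=4, j=1: x = 4·14 + 1 = 57.

57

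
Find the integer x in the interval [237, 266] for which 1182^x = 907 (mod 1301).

250

Compute 1182^237 mod 1301 = 404, then multiply by 1182 repeatedly:
  1182^237=404  1182^238=61  1182^239=547  1182^240=1258  1182^241=1214
  1182^242=1246  1182^243=40  1182^244=444  1182^245=505  1182^246=1052
  1182^247=1009  1182^248=922  1182^249=867  1182^250=907
Found 907 at exponent 250.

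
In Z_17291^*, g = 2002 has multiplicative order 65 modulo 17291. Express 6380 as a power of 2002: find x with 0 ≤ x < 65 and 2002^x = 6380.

Successive powers of 2002 modulo 17291:
  2002^0=1  2002^1=2002  2002^2=13783  2002^3=14421  2002^4=12163  2002^5=4598
  2002^6=6384  2002^7=2719  2002^8=14064  2002^9=6380
So 2002^9 ≡ 6380 (mod 17291), giving x = 9.

9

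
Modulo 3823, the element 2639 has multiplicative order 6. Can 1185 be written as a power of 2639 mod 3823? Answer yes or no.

yes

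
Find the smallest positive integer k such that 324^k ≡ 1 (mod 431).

43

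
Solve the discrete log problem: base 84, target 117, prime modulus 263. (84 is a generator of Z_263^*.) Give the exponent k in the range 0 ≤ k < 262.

94

Baby-step giant-step with m = ceil(sqrt(262)) = 17.
Baby table (84^j mod 263 for j=0..16):
  0:1  1:84  2:218  3:165  4:184  5:202  6:136  7:115
  8:192  9:85  10:39  11:120  12:86  13:123  14:75  15:251
  16:44
Giant step factor: 84^(-17) ≡ 94 (mod 263).
Scan 117·94^i mod 263 for i = 0, 1, …:
  i=0: 117   i=1: 215   i=2: 222   i=3: 91
  i=4: 138   i=5: 85
Match at i=5, j=9: k = 5·17 + 9 = 94.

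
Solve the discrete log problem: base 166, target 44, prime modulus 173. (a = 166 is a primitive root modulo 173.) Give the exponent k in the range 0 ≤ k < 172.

41

Baby-step giant-step with m = ceil(sqrt(172)) = 14.
Baby table (166^j mod 173 for j=0..13):
  0:1  1:166  2:49  3:3  4:152  5:147  6:9  7:110
  8:95  9:27  10:157  11:112  12:81  13:125
Giant step factor: 166^(-14) ≡ 121 (mod 173).
Scan 44·121^i mod 173 for i = 0, 1, …:
  i=0: 44   i=1: 134   i=2: 125
Match at i=2, j=13: k = 2·14 + 13 = 41.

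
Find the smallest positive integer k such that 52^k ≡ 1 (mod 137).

136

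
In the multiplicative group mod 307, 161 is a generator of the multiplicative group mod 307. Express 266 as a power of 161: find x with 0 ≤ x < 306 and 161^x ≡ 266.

Baby-step giant-step with m = ceil(sqrt(306)) = 18.
Baby table (161^j mod 307 for j=0..17):
  0:1  1:161  2:133  3:230  4:190  5:197  6:96  7:106
  8:181  9:283  10:127  11:185  12:6  13:45  14:184  15:152
  16:219  17:261
Giant step factor: 161^(-18) ≡ 105 (mod 307).
Scan 266·105^i mod 307 for i = 0, 1, …:
  i=0: 266   i=1: 300   i=2: 186   i=3: 189
  i=4: 197
Match at i=4, j=5: x = 4·18 + 5 = 77.

77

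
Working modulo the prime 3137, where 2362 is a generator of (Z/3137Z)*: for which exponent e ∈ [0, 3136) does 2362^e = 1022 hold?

Baby-step giant-step with m = ceil(sqrt(3136)) = 56.
Baby table (2362^j mod 3137 for j=0..55):
  0:1  1:2362  2:1458  3:2507  4:2015  5:601  6:1638  7:1035
  8:947  9:133  10:446  11:2557  12:909  13:1350  14:1508  15:1401
  16:2764  17:471  18:2004  19:2852  20:1285  21:1691  22:741  23:2933
  24:1250  25:583  26:3040  27:3024  28:2876  29:1507  30:2176  31:1306
  32:1101  33:3126  34:2251  35:2784  36:656  37:2931  38:2800  39:804
  40:1163  41:2131  42:1674  43:1368  44:106  45:2549  46:835  47:2234
  48:274  49:966  50:1093  51:3052  52:3135  53:1550  54:221  55:1260
Giant step factor: 2362^(-56) ≡ 1637 (mod 3137).
Scan 1022·1637^i mod 3137 for i = 0, 1, …:
  i=0: 1022   i=1: 993   i=2: 575   i=3: 175
  i=4: 1008   i=5: 34   i=6: 2329   i=7: 1118
  i=8: 1295   i=9: 2440     …   i=54: 278
  i=55: 221
Match at i=55, j=54: e = 55·56 + 54 = 3134.

3134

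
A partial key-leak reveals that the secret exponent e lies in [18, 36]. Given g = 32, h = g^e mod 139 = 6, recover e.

36

Compute 32^18 mod 139 = 80, then multiply by 32 repeatedly:
  32^18=80  32^19=58  32^20=49  32^21=39  32^22=136
  32^23=43  32^24=125  32^25=108  32^26=120  32^27=87
  32^28=4  32^29=128  32^30=65  32^31=134  32^32=118
  32^33=23  32^34=41  32^35=61  32^36=6
Found 6 at exponent 36.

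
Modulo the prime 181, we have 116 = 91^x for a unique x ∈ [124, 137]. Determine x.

130

Compute 91^124 mod 181 = 3, then multiply by 91 repeatedly:
  91^124=3  91^125=92  91^126=46  91^127=23  91^128=102
  91^129=51  91^130=116
Found 116 at exponent 130.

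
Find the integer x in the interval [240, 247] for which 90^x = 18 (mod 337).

244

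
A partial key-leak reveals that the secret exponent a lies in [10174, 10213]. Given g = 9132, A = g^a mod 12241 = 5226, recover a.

10187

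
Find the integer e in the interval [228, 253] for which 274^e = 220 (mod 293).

242

Compute 274^228 mod 293 = 90, then multiply by 274 repeatedly:
  274^228=90  274^229=48  274^230=260  274^231=41  274^232=100
  274^233=151  274^234=61  274^235=13  274^236=46  274^237=5
  274^238=198  274^239=47  274^240=279  274^241=266  274^242=220
Found 220 at exponent 242.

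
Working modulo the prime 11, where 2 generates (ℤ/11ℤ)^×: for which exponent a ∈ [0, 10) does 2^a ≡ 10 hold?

Successive powers of 2 modulo 11:
  2^0=1  2^1=2  2^2=4  2^3=8  2^4=5  2^5=10
So 2^5 ≡ 10 (mod 11), giving a = 5.

5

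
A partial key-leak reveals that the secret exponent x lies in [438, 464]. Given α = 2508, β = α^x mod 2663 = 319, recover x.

Compute 2508^438 mod 2663 = 584, then multiply by 2508 repeatedly:
  2508^438=584  2508^439=22  2508^440=1916  2508^441=1276  2508^442=1945
  2508^443=2107  2508^444=964  2508^445=2371  2508^446=2652  2508^447=1705
  2508^448=2025  2508^449=359  2508^450=278  2508^451=2181  2508^452=146
  2508^453=1337  2508^454=479  2508^455=319
Found 319 at exponent 455.

455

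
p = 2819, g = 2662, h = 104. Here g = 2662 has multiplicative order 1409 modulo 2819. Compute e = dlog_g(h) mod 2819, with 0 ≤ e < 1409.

1367

Baby-step giant-step with m = ceil(sqrt(1409)) = 38.
Baby table (2662^j mod 2819 for j=0..37):
  0:1  1:2662  2:2097  3:594  4:2588  5:2439  6:461  7:917
  8:2619  9:391  10:631  11:2417  12:1096  13:2706  14:827  15:2654
  16:534  17:732  18:655  19:1468  20:682  21:48  22:921  23:1991
  24:322  25:188  26:1493  27:2395  28:1731  29:1676  30:1854  31:2098
  32:437  33:1866  34:214  35:230  36:537  37:261
Giant step factor: 2662^(-38) ≡ 1347 (mod 2819).
Scan 104·1347^i mod 2819 for i = 0, 1, …:
  i=0: 104   i=1: 1957   i=2: 314   i=3: 108
  i=4: 1707   i=5: 1844   i=6: 329   i=7: 580
  i=8: 397   i=9: 1968     …   i=34: 289
  i=35: 261
Match at i=35, j=37: e = 35·38 + 37 = 1367.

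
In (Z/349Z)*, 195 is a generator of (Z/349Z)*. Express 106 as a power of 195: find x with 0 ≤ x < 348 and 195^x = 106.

152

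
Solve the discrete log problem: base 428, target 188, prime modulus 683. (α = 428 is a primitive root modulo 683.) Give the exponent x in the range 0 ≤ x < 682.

639

Baby-step giant-step with m = ceil(sqrt(682)) = 27.
Baby table (428^j mod 683 for j=0..26):
  0:1  1:428  2:140  3:499  4:476  5:194  6:389  7:523
  8:503  9:139  10:71  11:336  12:378  13:596  14:329  15:114
  16:299  17:251  18:197  19:307  20:260  21:634  22:201  23:653
  24:137  25:581  26:56
Giant step factor: 428^(-27) ≡ 206 (mod 683).
Scan 188·206^i mod 683 for i = 0, 1, …:
  i=0: 188   i=1: 480   i=2: 528   i=3: 171
  i=4: 393   i=5: 364   i=6: 537   i=7: 659
  i=8: 520   i=9: 572     …   i=22: 117
  i=23: 197
Match at i=23, j=18: x = 23·27 + 18 = 639.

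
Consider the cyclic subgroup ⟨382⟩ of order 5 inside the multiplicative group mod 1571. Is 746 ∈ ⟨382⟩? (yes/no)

746 ∈ ⟨382⟩ iff 746^5 ≡ 1 (mod 1571), since |⟨382⟩| = 5.
746^5 mod 1571 = 1.
Since 1 = 1, 746 lies in the subgroup.

yes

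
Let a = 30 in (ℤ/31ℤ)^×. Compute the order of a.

The order of 30 must divide p − 1 = 30 = 2 · 3 · 5.
Divisors: 1, 2, 3, 5, 6, 10, 15, 30.
Check each in increasing order: 30^1 ≡ 30;  30^2 ≡ 1.
Smallest exponent giving 1 is 2.

2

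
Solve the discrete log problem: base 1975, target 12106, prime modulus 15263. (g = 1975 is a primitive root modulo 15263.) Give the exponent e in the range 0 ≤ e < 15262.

Baby-step giant-step with m = ceil(sqrt(15262)) = 124.
Baby table (1975^j mod 15263 for j=0..123):
  0:1  1:1975  2:8560  3:9859  4:11200  5:3913  6:5097  7:8258
  8:8666  9:5527  10:2780  11:11083  12:1783  13:10935  14:14743  15:10884
  16:5596  17:1688  18:6466  19:10482  20:5322  21:10006  22:11528  23:10667
  24:4385  25:6254  26:3883  27:6899  28:10929  29:2893  30:5313  31:7494
  32:10803  33:13514  34:10426  35:1563  36:3799  37:8892  38:9250  39:14202
  40:10819  41:14588  42:10019  43:6677  44:15106  45:10448  46:14487  47:8963
  48:12108  49:11442  50:8710  51:849  52:13108  53:2252  54:6167  55:15214
  56:10066  57:7924  58:5325  59:668  60:6682  61:9718  62:7459  63:2730
  64:3911  65:1147  66:6401  67:4211  68:13653  69:10217  70:889  71:530
  72:8866  73:3689  74:5324  75:13956  76:13385  77:15122  78:11522  79:14080
  80:14077  81:8152  82:12998  83:13947  84:10873  85:14397  86:14369  87:4858
  88:9386  89:8068  90:14991  91:12268  92:6919  93:4640  94:6200  95:4074
  96:2549  97:12748  98:8613  99:7693  100:6990  101:7498  102:3440  103:1965
  104:4073  105:574  106:4188  107:14017  108:11756  109:3077  110:2401  111:10445
  112:8562  113:13809  114:13057  115:8368  116:12234  117:821  118:3597  119:6780
  120:4849  121:6874  122:7343  123:2575
Giant step factor: 1975^(-124) ≡ 4625 (mod 15263).
Scan 12106·4625^i mod 15263 for i = 0, 1, …:
  i=0: 12106   i=1: 5566   i=2: 9332   i=3: 11999
  i=4: 14370   i=5: 6148   i=6: 14794   i=7: 13484
  i=8: 14145   i=9: 3407     …   i=100: 11192
  i=101: 6167
Match at i=101, j=54: e = 101·124 + 54 = 12578.

12578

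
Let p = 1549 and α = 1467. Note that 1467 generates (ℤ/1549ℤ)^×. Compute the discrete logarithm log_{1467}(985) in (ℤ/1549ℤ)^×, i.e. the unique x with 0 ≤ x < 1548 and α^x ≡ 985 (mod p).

1533

Baby-step giant-step with m = ceil(sqrt(1548)) = 40.
Baby table (1467^j mod 1549 for j=0..39):
  0:1  1:1467  2:528  3:76  4:1513  5:1403  6:1129  7:362
  8:1296  9:609  10:1179  11:909  12:1363  13:1311  14:928  15:1354
  16:500  17:823  18:670  19:824  20:588  21:1352  22:664  23:1316
  24:518  25:896  26:880  27:643  28:1489  29:273  30:849  31:87
  32:611  33:1015  34:416  35:1515  36:1239  37:636  38:514  39:1224
Giant step factor: 1467^(-40) ≡ 1334 (mod 1549).
Scan 985·1334^i mod 1549 for i = 0, 1, …:
  i=0: 985   i=1: 438   i=2: 319   i=3: 1120
  i=4: 844   i=5: 1322   i=6: 786   i=7: 1400
  i=8: 1055   i=9: 878     …   i=37: 455
  i=38: 1311
Match at i=38, j=13: x = 38·40 + 13 = 1533.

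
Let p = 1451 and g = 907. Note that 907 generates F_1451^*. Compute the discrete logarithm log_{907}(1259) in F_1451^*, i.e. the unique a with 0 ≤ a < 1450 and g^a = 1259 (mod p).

449

Baby-step giant-step with m = ceil(sqrt(1450)) = 39.
Baby table (907^j mod 1451 for j=0..38):
  0:1  1:907  2:1383  3:717  4:271  5:578  6:435  7:1324
  8:891  9:1381  10:354  11:407  12:595  13:1344  14:168  15:21
  16:184  17:23  18:547  19:1338  20:530  21:429  22:235  23:1299
  24:1432  25:179  26:1292  27:887  28:655  29:626  30:441  31:962
  32:483  33:1330  34:529  35:973  36:303  37:582  38:1161
Giant step factor: 907^(-39) ≡ 40 (mod 1451).
Scan 1259·40^i mod 1451 for i = 0, 1, …:
  i=0: 1259   i=1: 1026   i=2: 412   i=3: 519
  i=4: 446   i=5: 428   i=6: 1159   i=7: 1379
  i=8: 22   i=9: 880   i=10: 376   i=11: 530
Match at i=11, j=20: a = 11·39 + 20 = 449.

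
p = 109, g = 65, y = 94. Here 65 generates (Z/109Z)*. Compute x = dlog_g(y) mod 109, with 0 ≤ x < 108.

70

Baby-step giant-step with m = ceil(sqrt(108)) = 11.
Baby table (65^j mod 109 for j=0..10):
  0:1  1:65  2:83  3:54  4:22  5:13  6:82  7:98
  8:48  9:68  10:60
Giant step factor: 65^(-11) ≡ 59 (mod 109).
Scan 94·59^i mod 109 for i = 0, 1, …:
  i=0: 94   i=1: 96   i=2: 105   i=3: 91
  i=4: 28   i=5: 17   i=6: 22
Match at i=6, j=4: x = 6·11 + 4 = 70.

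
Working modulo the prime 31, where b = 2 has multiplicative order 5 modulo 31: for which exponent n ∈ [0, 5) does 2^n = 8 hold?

3

Successive powers of 2 modulo 31:
  2^0=1  2^1=2  2^2=4  2^3=8
So 2^3 ≡ 8 (mod 31), giving n = 3.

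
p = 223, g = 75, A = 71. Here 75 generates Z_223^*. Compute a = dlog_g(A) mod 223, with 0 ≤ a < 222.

17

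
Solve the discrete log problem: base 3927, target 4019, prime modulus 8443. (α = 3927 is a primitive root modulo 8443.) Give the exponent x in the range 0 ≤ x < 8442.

Baby-step giant-step with m = ceil(sqrt(8442)) = 92.
Baby table (3927^j mod 8443 for j=0..91):
  0:1  1:3927  2:4411  3:5404  4:4249  5:2455  6:7322  7:5079
  8:2867  9:4190  10:7166  11:363  12:7077  13:5466  14:2876  15:5761
  16:4650  17:6784  18:3103  19:2232  20:1230  21:814  22:5124  23:2279
  24:53  25:5499  26:5822  27:7793  28:5679  29:3470  30:8131  31:7454
  32:8420  33:2552  34:8306  35:2353  36:3589  37:2636  38:454  39:1385
  40:1603  41:4946  42:4042  43:94  44:6089  45:927  46:1396  47:2585
  48:2809  49:4385  50:4618  51:7765  52:5482  53:6607  54:350  55:6684
  56:7224  57:168  58:1182  59:6507  60:4471  61:4620  62:7176  63:5861
  64:529  65:405  66:3151  67:4982  68:1883  69:6916  70:6444  71:1917
  72:5346  73:4444  74:8350  75:6281  76:3484  77:4008  78:1664  79:8089
  80:2937  81:461  82:3545  83:7151  84:559  85:13  86:393  87:6685
  88:2708  89:4579  90:6586  91:2313
Giant step factor: 3927^(-92) ≡ 5855 (mod 8443).
Scan 4019·5855^i mod 8443 for i = 0, 1, …:
  i=0: 4019   i=1: 604   i=2: 7246   i=3: 7698
  i=4: 3056   i=5: 2163   i=6: 8308   i=7: 3217
  i=8: 7645   i=9: 5132     …   i=58: 1954
  i=59: 405
Match at i=59, j=65: x = 59·92 + 65 = 5493.

5493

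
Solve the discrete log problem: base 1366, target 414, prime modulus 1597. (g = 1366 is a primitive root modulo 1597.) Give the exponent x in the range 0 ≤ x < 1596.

1134

Baby-step giant-step with m = ceil(sqrt(1596)) = 40.
Baby table (1366^j mod 1597 for j=0..39):
  0:1  1:1366  2:660  3:852  4:1216  5:176  6:866  7:1176
  8:1431  9:18  10:633  11:701  12:963  13:1127  14:1571  15:1215
  16:407  17:206  18:324  19:215  20:1439  21:1364  22:1122  23:1129
  24:1109  25:938  26:514  27:1041  28:676  29:350  30:597  31:1032
  32:1158  33:798  34:914  35:1267  36:1171  37:989  38:1509  39:1164
Giant step factor: 1366^(-40) ≡ 459 (mod 1597).
Scan 414·459^i mod 1597 for i = 0, 1, …:
  i=0: 414   i=1: 1580   i=2: 182   i=3: 494
  i=4: 1569   i=5: 1521   i=6: 250   i=7: 1363
  i=8: 1190   i=9: 36     …   i=27: 915
  i=28: 1571
Match at i=28, j=14: x = 28·40 + 14 = 1134.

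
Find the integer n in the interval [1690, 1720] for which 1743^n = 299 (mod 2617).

Compute 1743^1690 mod 2617 = 2302, then multiply by 1743 repeatedly:
  1743^1690=2302  1743^1691=525  1743^1692=1742  1743^1693=586  1743^1694=768
  1743^1695=1337  1743^1696=1261  1743^1697=2260  1743^1698=595  1743^1699=753
  1743^1700=1362  1743^1701=347  1743^1702=294  1743^1703=2127  1743^1704=1689
  1743^1705=2419  1743^1706=330  1743^1707=2067  1743^1708=1789  1743^1709=1380
  1743^1710=317  1743^1711=344  1743^1712=299
Found 299 at exponent 1712.

1712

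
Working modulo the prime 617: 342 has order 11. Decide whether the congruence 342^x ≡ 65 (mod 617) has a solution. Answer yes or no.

no

65 ∈ ⟨342⟩ iff 65^11 ≡ 1 (mod 617), since |⟨342⟩| = 11.
65^11 mod 617 = 236.
Since 236 ≠ 1, 65 does not lie in the subgroup.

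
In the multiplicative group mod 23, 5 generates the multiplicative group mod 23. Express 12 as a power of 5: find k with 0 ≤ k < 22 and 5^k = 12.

20

Successive powers of 5 modulo 23:
  5^0=1  5^1=5  5^2=2  5^3=10  5^4=4  5^5=20
  5^6=8  5^7=17  5^8=16  5^9=11  5^10=9  5^11=22
  5^12=18  5^13=21  5^14=13  5^15=19  5^16=3  5^17=15
  5^18=6  5^19=7  5^20=12
So 5^20 ≡ 12 (mod 23), giving k = 20.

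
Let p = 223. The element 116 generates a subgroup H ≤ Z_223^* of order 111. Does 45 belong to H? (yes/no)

no

45 ∈ ⟨116⟩ iff 45^111 ≡ 1 (mod 223), since |⟨116⟩| = 111.
45^111 mod 223 = 222.
Since 222 ≠ 1, 45 does not lie in the subgroup.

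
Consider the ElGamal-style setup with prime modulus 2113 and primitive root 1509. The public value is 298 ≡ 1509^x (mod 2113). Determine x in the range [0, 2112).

163

Baby-step giant-step with m = ceil(sqrt(2112)) = 46.
Baby table (1509^j mod 2113 for j=0..45):
  0:1  1:1509  2:1380  3:1115  4:587  5:436  6:781  7:1588
  8:150  9:259  10:2039  11:323  12:1417  13:2010  14:935  15:1544
  16:1370  17:816  18:1578  19:1964  20:1250  21:1454  22:792  23:1283
  24:539  25:1959  26:44  27:893  28:1556  29:461  30:472  31:167
  32:556  33:143  34:261  35:831  36:970  37:1534  38:1071  39:1807
  40:993  41:320  42:1116  43:2096  44:1816  45:1896
Giant step factor: 1509^(-46) ≡ 1261 (mod 2113).
Scan 298·1261^i mod 2113 for i = 0, 1, …:
  i=0: 298   i=1: 1777   i=2: 1017   i=3: 1959
Match at i=3, j=25: x = 3·46 + 25 = 163.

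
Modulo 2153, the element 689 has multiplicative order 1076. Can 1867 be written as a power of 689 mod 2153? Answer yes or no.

yes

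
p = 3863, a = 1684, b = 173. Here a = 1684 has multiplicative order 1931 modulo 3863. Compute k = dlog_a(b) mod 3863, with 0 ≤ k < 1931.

Baby-step giant-step with m = ceil(sqrt(1931)) = 44.
Baby table (1684^j mod 3863 for j=0..43):
  0:1  1:1684  2:414  3:1836  4:1424  5:2956  6:2360  7:3076
  8:3564  9:2537  10:3693  11:3445  12:3017  13:783  14:1289  15:3533
  16:552  17:2448  18:611  19:1366  20:1859  21:1526  22:889  23:2095
  24:1061  25:2018  26:2735  27:1044  28:431  29:3423  30:736  31:3264
  32:3390  33:3109  34:1191  35:747  36:2473  37:218  38:127  39:1403
  40:2359  41:1392  42:3150  43:701
Giant step factor: 1684^(-44) ≡ 1694 (mod 3863).
Scan 173·1694^i mod 3863 for i = 0, 1, …:
  i=0: 173   i=1: 3337   i=2: 1309   i=3: 84
  i=4: 3228   i=5: 2087   i=6: 733   i=7: 1679
  i=8: 1058   i=9: 3683     …   i=13: 817
  i=14: 1044
Match at i=14, j=27: k = 14·44 + 27 = 643.

643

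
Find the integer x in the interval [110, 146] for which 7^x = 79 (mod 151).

141

Compute 7^110 mod 151 = 85, then multiply by 7 repeatedly:
  7^110=85  7^111=142  7^112=88  7^113=12  7^114=84
  7^115=135  7^116=39  7^117=122  7^118=99  7^119=89
  7^120=19  7^121=133  7^122=25  7^123=24  7^124=17
  7^125=119  7^126=78  7^127=93  7^128=47  7^129=27
  7^130=38  7^131=115  7^132=50  7^133=48  7^134=34
  7^135=87  7^136=5  7^137=35  7^138=94  7^139=54
  7^140=76  7^141=79
Found 79 at exponent 141.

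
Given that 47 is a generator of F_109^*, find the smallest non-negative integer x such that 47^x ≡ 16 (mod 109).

Baby-step giant-step with m = ceil(sqrt(108)) = 11.
Baby table (47^j mod 109 for j=0..10):
  0:1  1:47  2:29  3:55  4:78  5:69  6:82  7:39
  8:89  9:41  10:74
Giant step factor: 47^(-11) ≡ 98 (mod 109).
Scan 16·98^i mod 109 for i = 0, 1, …:
  i=0: 16   i=1: 42   i=2: 83   i=3: 68
  i=4: 15   i=5: 53   i=6: 71   i=7: 91
  i=8: 89
Match at i=8, j=8: x = 8·11 + 8 = 96.

96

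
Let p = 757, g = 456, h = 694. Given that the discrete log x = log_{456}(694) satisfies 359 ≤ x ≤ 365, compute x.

Compute 456^359 mod 757 = 92, then multiply by 456 repeatedly:
  456^359=92  456^360=317  456^361=722  456^362=694
Found 694 at exponent 362.

362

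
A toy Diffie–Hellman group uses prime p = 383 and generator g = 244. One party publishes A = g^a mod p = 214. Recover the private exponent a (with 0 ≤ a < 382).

71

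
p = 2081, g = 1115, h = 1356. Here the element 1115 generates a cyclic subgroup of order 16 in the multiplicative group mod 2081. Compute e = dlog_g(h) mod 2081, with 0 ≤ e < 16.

Successive powers of 1115 modulo 2081:
  1115^0=1  1115^1=1115  1115^2=868  1115^3=155  1115^4=102  1115^5=1356
So 1115^5 ≡ 1356 (mod 2081), giving e = 5.

5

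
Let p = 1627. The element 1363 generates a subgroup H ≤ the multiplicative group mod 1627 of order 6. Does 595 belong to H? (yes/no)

595 ∈ ⟨1363⟩ iff 595^6 ≡ 1 (mod 1627), since |⟨1363⟩| = 6.
595^6 mod 1627 = 735.
Since 735 ≠ 1, 595 does not lie in the subgroup.

no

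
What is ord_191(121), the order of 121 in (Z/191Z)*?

The order of 121 must divide p − 1 = 190 = 2 · 5 · 19.
Divisors: 1, 2, 5, 10, 19, 38, 95, 190.
Check each in increasing order: 121^1 ≡ 121;  121^2 ≡ 125;  121^5 ≡ 107;  121^10 ≡ 180;  121^19 ≡ 1.
Smallest exponent giving 1 is 19.

19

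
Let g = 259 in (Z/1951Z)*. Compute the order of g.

The order of 259 must divide p − 1 = 1950 = 2 · 3 · 5^2 · 13.
Divisors: 1, 2, 3, 5, 6, 10, 13, 15, 25, 26, 30, 39, 50, 65, 75, 78, 130, 150, 195, 325, 390, 650, 975, 1950.
Check each in increasing order: 259^1 ≡ 259;  259^2 ≡ 747;  259^3 ≡ 324;  259^5 ≡ 104;  259^6 ≡ 1573;  259^10 ≡ 1061;  259^13 ≡ 388;  259^15 ≡ 1088;  259^25 ≡ 1327;  259^26 ≡ 317;  259^30 ≡ 1438;  259^39 ≡ 83;  259^50 ≡ 1127;  259^65 ≡ 948;  259^75 ≡ 1063;  259^78 ≡ 1036;  259^130 ≡ 1244;  259^150 ≡ 340;  259^195 ≡ 908;  259^325 ≡ 1874;  259^390 ≡ 1142;  259^650 ≡ 76;  259^975 ≡ 1.
Smallest exponent giving 1 is 975.

975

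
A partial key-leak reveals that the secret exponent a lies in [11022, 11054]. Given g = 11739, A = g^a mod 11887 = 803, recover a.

Compute 11739^11022 mod 11887 = 714, then multiply by 11739 repeatedly:
  11739^11022=714  11739^11023=1311  11739^11024=8051  11739^11025=9039  11739^11026=5459
  11739^11027=384  11739^11028=2603  11739^11029=7027  11739^11030=6060  11739^11031=6532
  11739^11032=7998  11739^11033=4996  11739^11034=9473  11739^11035=662  11739^11036=9007
  11739^11037=10195  11739^11038=789  11739^11039=2098  11739^11040=10445  11739^11041=11337
  11739^11042=10078  11739^11043=6218  11739^11044=6922  11739^11045=9713  11739^11046=803
Found 803 at exponent 11046.

11046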